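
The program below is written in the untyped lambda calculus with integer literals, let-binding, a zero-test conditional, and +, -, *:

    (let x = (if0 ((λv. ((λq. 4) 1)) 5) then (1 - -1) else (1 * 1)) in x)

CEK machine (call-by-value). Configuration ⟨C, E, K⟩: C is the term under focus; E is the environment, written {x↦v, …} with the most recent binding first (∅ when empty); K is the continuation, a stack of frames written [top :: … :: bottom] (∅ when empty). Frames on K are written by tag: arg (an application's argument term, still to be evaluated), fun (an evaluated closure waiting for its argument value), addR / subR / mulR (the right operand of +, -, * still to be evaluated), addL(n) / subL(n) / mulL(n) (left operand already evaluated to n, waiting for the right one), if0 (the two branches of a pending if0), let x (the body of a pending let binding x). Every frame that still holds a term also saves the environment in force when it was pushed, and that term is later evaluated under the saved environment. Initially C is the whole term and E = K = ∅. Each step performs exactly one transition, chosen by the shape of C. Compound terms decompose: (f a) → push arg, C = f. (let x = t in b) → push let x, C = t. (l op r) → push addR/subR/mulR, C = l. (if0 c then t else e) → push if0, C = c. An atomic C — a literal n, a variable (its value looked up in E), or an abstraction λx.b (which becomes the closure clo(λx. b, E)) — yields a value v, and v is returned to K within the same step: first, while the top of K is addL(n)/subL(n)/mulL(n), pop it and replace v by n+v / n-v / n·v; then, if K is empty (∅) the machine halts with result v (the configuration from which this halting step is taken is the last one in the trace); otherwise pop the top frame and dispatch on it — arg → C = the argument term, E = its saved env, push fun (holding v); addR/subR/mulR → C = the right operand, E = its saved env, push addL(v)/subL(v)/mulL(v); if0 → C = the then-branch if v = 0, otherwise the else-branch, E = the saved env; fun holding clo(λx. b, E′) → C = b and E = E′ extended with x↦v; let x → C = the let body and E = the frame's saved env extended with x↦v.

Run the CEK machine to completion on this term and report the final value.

Answer: 1

Machine steps:
[0] <C=(let x = (if0 ((λv. ((λq. 4) 1)) 5) then (1 - -1) else (1 * 1)) in x), E=∅, K=∅>
[1] <C=(if0 ((λv. ((λq. 4) 1)) 5) then (1 - -1) else (1 * 1)), E=∅, K=[let x]>
[2] <C=((λv. ((λq. 4) 1)) 5), E=∅, K=[if0 :: let x]>
[3] <C=(λv. ((λq. 4) 1)), E=∅, K=[arg :: if0 :: let x]>
[4] <C=5, E=∅, K=[fun :: if0 :: let x]>
[5] <C=((λq. 4) 1), E={v↦5}, K=[if0 :: let x]>
[6] <C=(λq. 4), E={v↦5}, K=[arg :: if0 :: let x]>
[7] <C=1, E={v↦5}, K=[fun :: if0 :: let x]>
[8] <C=4, E={q↦1, v↦5}, K=[if0 :: let x]>
[9] <C=(1 * 1), E=∅, K=[let x]>
[10] <C=1, E=∅, K=[mulR :: let x]>
[11] <C=1, E=∅, K=[mulL(1) :: let x]>
[12] <C=x, E={x↦1}, K=∅>
→ final value 1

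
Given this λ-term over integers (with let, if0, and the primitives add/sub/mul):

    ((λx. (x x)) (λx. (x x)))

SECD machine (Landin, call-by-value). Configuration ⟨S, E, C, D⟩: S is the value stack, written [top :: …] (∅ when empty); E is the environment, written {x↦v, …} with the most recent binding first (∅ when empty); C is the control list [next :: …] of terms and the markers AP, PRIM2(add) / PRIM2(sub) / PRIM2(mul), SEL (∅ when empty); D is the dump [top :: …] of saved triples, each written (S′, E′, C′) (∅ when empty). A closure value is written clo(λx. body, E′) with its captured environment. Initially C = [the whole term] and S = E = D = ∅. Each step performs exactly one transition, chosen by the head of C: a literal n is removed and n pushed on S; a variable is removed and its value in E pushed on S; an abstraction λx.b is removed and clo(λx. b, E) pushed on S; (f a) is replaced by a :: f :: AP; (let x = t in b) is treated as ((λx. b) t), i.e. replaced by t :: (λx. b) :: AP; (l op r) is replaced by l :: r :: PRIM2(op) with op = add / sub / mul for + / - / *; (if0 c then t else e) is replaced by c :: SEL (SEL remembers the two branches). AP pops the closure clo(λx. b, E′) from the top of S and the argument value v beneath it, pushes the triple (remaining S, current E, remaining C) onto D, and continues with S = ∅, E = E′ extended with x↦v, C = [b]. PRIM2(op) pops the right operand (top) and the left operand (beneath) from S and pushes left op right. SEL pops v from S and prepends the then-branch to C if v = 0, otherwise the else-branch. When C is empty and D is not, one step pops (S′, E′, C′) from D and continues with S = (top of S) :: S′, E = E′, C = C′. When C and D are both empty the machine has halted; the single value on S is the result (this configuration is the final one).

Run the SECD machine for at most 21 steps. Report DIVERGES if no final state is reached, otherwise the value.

Answer: DIVERGES (no final state within 21 steps)

Machine steps:
t=0: ⟨S=∅; E=∅; C=[((λx. (x x)) (λx. (x x)))]; D=∅⟩
t=1: ⟨S=∅; E=∅; C=[(λx. (x x)) :: (λx. (x x)) :: AP]; D=∅⟩
t=2: ⟨S=[clo(λx. (x x), ∅)]; E=∅; C=[(λx. (x x)) :: AP]; D=∅⟩
t=3: ⟨S=[clo(λx. (x x), ∅) :: clo(λx. (x x), ∅)]; E=∅; C=[AP]; D=∅⟩
t=4: ⟨S=∅; E={x↦clo(λx. (x x), ∅)}; C=[(x x)]; D=[(∅, ∅, ∅)]⟩
t=5: ⟨S=∅; E={x↦clo(λx. (x x), ∅)}; C=[x :: x :: AP]; D=[(∅, ∅, ∅)]⟩
t=6: ⟨S=[clo(λx. (x x), ∅)]; E={x↦clo(λx. (x x), ∅)}; C=[x :: AP]; D=[(∅, ∅, ∅)]⟩
t=7: ⟨S=[clo(λx. (x x), ∅) :: clo(λx. (x x), ∅)]; E={x↦clo(λx. (x x), ∅)}; C=[AP]; D=[(∅, ∅, ∅)]⟩
t=8: ⟨S=∅; E={x↦clo(λx. (x x), ∅)}; C=[(x x)]; D=[(∅, {x↦clo(λx. (x x), ∅)}, ∅) :: (∅, ∅, ∅)]⟩
t=9: ⟨S=∅; E={x↦clo(λx. (x x), ∅)}; C=[x :: x :: AP]; D=[(∅, {x↦clo(λx. (x x), ∅)}, ∅) :: (∅, ∅, ∅)]⟩
t=10: ⟨S=[clo(λx. (x x), ∅)]; E={x↦clo(λx. (x x), ∅)}; C=[x :: AP]; D=[(∅, {x↦clo(λx. (x x), ∅)}, ∅) :: (∅, ∅, ∅)]⟩
t=11: ⟨S=[clo(λx. (x x), ∅) :: clo(λx. (x x), ∅)]; E={x↦clo(λx. (x x), ∅)}; C=[AP]; D=[(∅, {x↦clo(λx. (x x), ∅)}, ∅) :: (∅, ∅, ∅)]⟩
t=12: ⟨S=∅; E={x↦clo(λx. (x x), ∅)}; C=[(x x)]; D=[(∅, {x↦clo(λx. (x x), ∅)}, ∅) :: (∅, {x↦clo(λx. (x x), ∅)}, ∅) :: (∅, ∅, ∅)]⟩
t=13: ⟨S=∅; E={x↦clo(λx. (x x), ∅)}; C=[x :: x :: AP]; D=[(∅, {x↦clo(λx. (x x), ∅)}, ∅) :: (∅, {x↦clo(λx. (x x), ∅)}, ∅) :: (∅, ∅, ∅)]⟩
t=14: ⟨S=[clo(λx. (x x), ∅)]; E={x↦clo(λx. (x x), ∅)}; C=[x :: AP]; D=[(∅, {x↦clo(λx. (x x), ∅)}, ∅) :: (∅, {x↦clo(λx. (x x), ∅)}, ∅) :: (∅, ∅, ∅)]⟩
t=15: ⟨S=[clo(λx. (x x), ∅) :: clo(λx. (x x), ∅)]; E={x↦clo(λx. (x x), ∅)}; C=[AP]; D=[(∅, {x↦clo(λx. (x x), ∅)}, ∅) :: (∅, {x↦clo(λx. (x x), ∅)}, ∅) :: (∅, ∅, ∅)]⟩
t=16: ⟨S=∅; E={x↦clo(λx. (x x), ∅)}; C=[(x x)]; D=[(∅, {x↦clo(λx. (x x), ∅)}, ∅) :: (∅, {x↦clo(λx. (x x), ∅)}, ∅) :: (∅, {x↦clo(λx. (x x), ∅)}, ∅) :: (∅, ∅, ∅)]⟩
t=17: ⟨S=∅; E={x↦clo(λx. (x x), ∅)}; C=[x :: x :: AP]; D=[(∅, {x↦clo(λx. (x x), ∅)}, ∅) :: (∅, {x↦clo(λx. (x x), ∅)}, ∅) :: (∅, {x↦clo(λx. (x x), ∅)}, ∅) :: (∅, ∅, ∅)]⟩
t=18: ⟨S=[clo(λx. (x x), ∅)]; E={x↦clo(λx. (x x), ∅)}; C=[x :: AP]; D=[(∅, {x↦clo(λx. (x x), ∅)}, ∅) :: (∅, {x↦clo(λx. (x x), ∅)}, ∅) :: (∅, {x↦clo(λx. (x x), ∅)}, ∅) :: (∅, ∅, ∅)]⟩
t=19: ⟨S=[clo(λx. (x x), ∅) :: clo(λx. (x x), ∅)]; E={x↦clo(λx. (x x), ∅)}; C=[AP]; D=[(∅, {x↦clo(λx. (x x), ∅)}, ∅) :: (∅, {x↦clo(λx. (x x), ∅)}, ∅) :: (∅, {x↦clo(λx. (x x), ∅)}, ∅) :: (∅, ∅, ∅)]⟩
t=20: ⟨S=∅; E={x↦clo(λx. (x x), ∅)}; C=[(x x)]; D=[(∅, {x↦clo(λx. (x x), ∅)}, ∅) :: (∅, {x↦clo(λx. (x x), ∅)}, ∅) :: (∅, {x↦clo(λx. (x x), ∅)}, ∅) :: (∅, {x↦clo(λx. (x x), ∅)}, ∅) :: (∅, ∅, ∅)]⟩
t=21: ⟨S=∅; E={x↦clo(λx. (x x), ∅)}; C=[x :: x :: AP]; D=[(∅, {x↦clo(λx. (x x), ∅)}, ∅) :: (∅, {x↦clo(λx. (x x), ∅)}, ∅) :: (∅, {x↦clo(λx. (x x), ∅)}, ∅) :: (∅, {x↦clo(λx. (x x), ∅)}, ∅) :: (∅, ∅, ∅)]⟩
→ 21 transitions taken and the configuration is still not final: no result within 21 steps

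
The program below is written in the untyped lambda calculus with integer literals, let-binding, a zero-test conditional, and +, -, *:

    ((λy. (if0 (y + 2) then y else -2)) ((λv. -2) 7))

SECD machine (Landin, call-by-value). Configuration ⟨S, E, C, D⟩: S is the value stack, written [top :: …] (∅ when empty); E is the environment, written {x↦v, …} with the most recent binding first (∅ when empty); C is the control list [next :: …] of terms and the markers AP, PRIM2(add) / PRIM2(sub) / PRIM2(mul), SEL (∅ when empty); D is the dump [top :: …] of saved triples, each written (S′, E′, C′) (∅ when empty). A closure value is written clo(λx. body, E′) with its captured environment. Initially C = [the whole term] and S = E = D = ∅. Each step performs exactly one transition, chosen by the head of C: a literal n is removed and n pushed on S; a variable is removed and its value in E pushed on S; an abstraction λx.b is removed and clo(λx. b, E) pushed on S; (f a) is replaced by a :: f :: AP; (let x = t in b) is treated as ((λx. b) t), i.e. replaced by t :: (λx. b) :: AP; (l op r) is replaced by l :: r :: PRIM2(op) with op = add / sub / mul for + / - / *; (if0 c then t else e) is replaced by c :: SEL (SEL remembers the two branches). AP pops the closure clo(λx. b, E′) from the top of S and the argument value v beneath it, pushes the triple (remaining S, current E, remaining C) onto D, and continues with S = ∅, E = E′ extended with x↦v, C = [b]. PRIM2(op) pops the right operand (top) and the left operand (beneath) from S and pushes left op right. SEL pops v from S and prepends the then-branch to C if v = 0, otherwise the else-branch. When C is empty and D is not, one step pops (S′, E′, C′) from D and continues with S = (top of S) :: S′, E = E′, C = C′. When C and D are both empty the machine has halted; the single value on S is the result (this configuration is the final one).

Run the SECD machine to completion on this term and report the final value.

Answer: -2

Machine steps:
0. ⟨S=∅; E=∅; C=[((λy. (if0 (y + 2) then y else -2)) ((λv. -2) 7))]; D=∅⟩
1. ⟨S=∅; E=∅; C=[((λv. -2) 7) :: (λy. (if0 (y + 2) then y else -2)) :: AP]; D=∅⟩
2. ⟨S=∅; E=∅; C=[7 :: (λv. -2) :: AP :: (λy. (if0 (y + 2) then y else -2)) :: AP]; D=∅⟩
3. ⟨S=[7]; E=∅; C=[(λv. -2) :: AP :: (λy. (if0 (y + 2) then y else -2)) :: AP]; D=∅⟩
4. ⟨S=[clo(λv. -2, ∅) :: 7]; E=∅; C=[AP :: (λy. (if0 (y + 2) then y else -2)) :: AP]; D=∅⟩
5. ⟨S=∅; E={v↦7}; C=[-2]; D=[(∅, ∅, [(λy. (if0 (y + 2) then y else -2)) :: AP])]⟩
6. ⟨S=[-2]; E={v↦7}; C=∅; D=[(∅, ∅, [(λy. (if0 (y + 2) then y else -2)) :: AP])]⟩
7. ⟨S=[-2]; E=∅; C=[(λy. (if0 (y + 2) then y else -2)) :: AP]; D=∅⟩
8. ⟨S=[clo(λy. (if0 (y + 2) then y else -2), ∅) :: -2]; E=∅; C=[AP]; D=∅⟩
9. ⟨S=∅; E={y↦-2}; C=[(if0 (y + 2) then y else -2)]; D=[(∅, ∅, ∅)]⟩
10. ⟨S=∅; E={y↦-2}; C=[(y + 2) :: SEL]; D=[(∅, ∅, ∅)]⟩
11. ⟨S=∅; E={y↦-2}; C=[y :: 2 :: PRIM2(add) :: SEL]; D=[(∅, ∅, ∅)]⟩
12. ⟨S=[-2]; E={y↦-2}; C=[2 :: PRIM2(add) :: SEL]; D=[(∅, ∅, ∅)]⟩
13. ⟨S=[2 :: -2]; E={y↦-2}; C=[PRIM2(add) :: SEL]; D=[(∅, ∅, ∅)]⟩
14. ⟨S=[0]; E={y↦-2}; C=[SEL]; D=[(∅, ∅, ∅)]⟩
15. ⟨S=∅; E={y↦-2}; C=[y]; D=[(∅, ∅, ∅)]⟩
16. ⟨S=[-2]; E={y↦-2}; C=∅; D=[(∅, ∅, ∅)]⟩
17. ⟨S=[-2]; E=∅; C=∅; D=∅⟩
→ final value -2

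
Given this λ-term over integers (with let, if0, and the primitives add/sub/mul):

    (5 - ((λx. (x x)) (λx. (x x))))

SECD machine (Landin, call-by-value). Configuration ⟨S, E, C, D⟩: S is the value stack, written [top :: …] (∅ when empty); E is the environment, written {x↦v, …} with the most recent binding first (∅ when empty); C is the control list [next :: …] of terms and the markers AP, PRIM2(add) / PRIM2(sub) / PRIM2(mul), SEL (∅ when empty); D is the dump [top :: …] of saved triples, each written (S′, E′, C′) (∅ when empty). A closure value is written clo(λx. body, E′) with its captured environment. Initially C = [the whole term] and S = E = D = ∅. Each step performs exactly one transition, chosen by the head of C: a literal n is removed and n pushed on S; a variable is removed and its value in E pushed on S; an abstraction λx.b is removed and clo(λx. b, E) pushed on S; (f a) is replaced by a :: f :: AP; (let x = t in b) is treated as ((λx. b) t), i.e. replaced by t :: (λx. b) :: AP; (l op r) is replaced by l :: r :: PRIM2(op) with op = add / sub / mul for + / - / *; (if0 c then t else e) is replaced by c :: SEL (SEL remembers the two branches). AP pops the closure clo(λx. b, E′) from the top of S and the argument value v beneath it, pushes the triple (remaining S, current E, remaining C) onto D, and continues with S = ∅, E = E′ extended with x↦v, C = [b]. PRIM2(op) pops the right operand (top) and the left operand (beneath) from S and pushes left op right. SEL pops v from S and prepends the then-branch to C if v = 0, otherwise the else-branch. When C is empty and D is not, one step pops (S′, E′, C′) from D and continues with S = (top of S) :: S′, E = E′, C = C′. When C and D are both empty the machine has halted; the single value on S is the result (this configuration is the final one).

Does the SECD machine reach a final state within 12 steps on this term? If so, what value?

Answer: DIVERGES (no final state within 12 steps)

Machine steps:
t=0: <S=∅, E=∅, C=[(5 - ((λx. (x x)) (λx. (x x))))], D=∅>
t=1: <S=∅, E=∅, C=[5 :: ((λx. (x x)) (λx. (x x))) :: PRIM2(sub)], D=∅>
t=2: <S=[5], E=∅, C=[((λx. (x x)) (λx. (x x))) :: PRIM2(sub)], D=∅>
t=3: <S=[5], E=∅, C=[(λx. (x x)) :: (λx. (x x)) :: AP :: PRIM2(sub)], D=∅>
t=4: <S=[clo(λx. (x x), ∅) :: 5], E=∅, C=[(λx. (x x)) :: AP :: PRIM2(sub)], D=∅>
t=5: <S=[clo(λx. (x x), ∅) :: clo(λx. (x x), ∅) :: 5], E=∅, C=[AP :: PRIM2(sub)], D=∅>
t=6: <S=∅, E={x↦clo(λx. (x x), ∅)}, C=[(x x)], D=[([5], ∅, [PRIM2(sub)])]>
t=7: <S=∅, E={x↦clo(λx. (x x), ∅)}, C=[x :: x :: AP], D=[([5], ∅, [PRIM2(sub)])]>
t=8: <S=[clo(λx. (x x), ∅)], E={x↦clo(λx. (x x), ∅)}, C=[x :: AP], D=[([5], ∅, [PRIM2(sub)])]>
t=9: <S=[clo(λx. (x x), ∅) :: clo(λx. (x x), ∅)], E={x↦clo(λx. (x x), ∅)}, C=[AP], D=[([5], ∅, [PRIM2(sub)])]>
t=10: <S=∅, E={x↦clo(λx. (x x), ∅)}, C=[(x x)], D=[(∅, {x↦clo(λx. (x x), ∅)}, ∅) :: ([5], ∅, [PRIM2(sub)])]>
t=11: <S=∅, E={x↦clo(λx. (x x), ∅)}, C=[x :: x :: AP], D=[(∅, {x↦clo(λx. (x x), ∅)}, ∅) :: ([5], ∅, [PRIM2(sub)])]>
t=12: <S=[clo(λx. (x x), ∅)], E={x↦clo(λx. (x x), ∅)}, C=[x :: AP], D=[(∅, {x↦clo(λx. (x x), ∅)}, ∅) :: ([5], ∅, [PRIM2(sub)])]>
→ 12 transitions taken and the configuration is still not final: no result within 12 steps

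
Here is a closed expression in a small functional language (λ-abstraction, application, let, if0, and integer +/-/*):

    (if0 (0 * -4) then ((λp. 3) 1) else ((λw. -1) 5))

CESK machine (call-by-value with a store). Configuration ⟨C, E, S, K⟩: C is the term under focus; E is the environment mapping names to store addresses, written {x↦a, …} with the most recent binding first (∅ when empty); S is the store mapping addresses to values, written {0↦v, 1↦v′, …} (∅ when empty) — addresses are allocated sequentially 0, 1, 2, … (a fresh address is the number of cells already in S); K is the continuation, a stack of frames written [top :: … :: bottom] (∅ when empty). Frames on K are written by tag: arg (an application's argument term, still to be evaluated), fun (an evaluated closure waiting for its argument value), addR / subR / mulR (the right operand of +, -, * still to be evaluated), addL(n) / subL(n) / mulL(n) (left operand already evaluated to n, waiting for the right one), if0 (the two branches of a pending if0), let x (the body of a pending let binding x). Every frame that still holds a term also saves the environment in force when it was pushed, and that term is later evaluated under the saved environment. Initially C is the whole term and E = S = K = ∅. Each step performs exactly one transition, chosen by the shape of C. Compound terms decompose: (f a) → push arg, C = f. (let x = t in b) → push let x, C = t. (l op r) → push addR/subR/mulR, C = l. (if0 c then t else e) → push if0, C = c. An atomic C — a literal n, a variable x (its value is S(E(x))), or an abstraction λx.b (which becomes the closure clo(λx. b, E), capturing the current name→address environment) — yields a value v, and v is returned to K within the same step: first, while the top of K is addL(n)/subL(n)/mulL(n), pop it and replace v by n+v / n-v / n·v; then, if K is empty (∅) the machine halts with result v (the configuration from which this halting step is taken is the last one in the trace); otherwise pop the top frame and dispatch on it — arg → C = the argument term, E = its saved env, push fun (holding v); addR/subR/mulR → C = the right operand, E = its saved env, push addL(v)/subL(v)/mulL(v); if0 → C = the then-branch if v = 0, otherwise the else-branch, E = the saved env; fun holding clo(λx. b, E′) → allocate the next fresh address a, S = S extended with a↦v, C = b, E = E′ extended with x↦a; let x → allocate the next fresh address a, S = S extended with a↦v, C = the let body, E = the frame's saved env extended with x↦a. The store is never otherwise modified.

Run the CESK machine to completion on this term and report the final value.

[0] <C=(if0 (0 * -4) then ((λp. 3) 1) else ((λw. -1) 5)), E=∅, S=∅, K=∅>
[1] <C=(0 * -4), E=∅, S=∅, K=[if0]>
[2] <C=0, E=∅, S=∅, K=[mulR :: if0]>
[3] <C=-4, E=∅, S=∅, K=[mulL(0) :: if0]>
[4] <C=((λp. 3) 1), E=∅, S=∅, K=∅>
[5] <C=(λp. 3), E=∅, S=∅, K=[arg]>
[6] <C=1, E=∅, S=∅, K=[fun]>
[7] <C=3, E={p↦0}, S={0↦1}, K=∅>
→ final value 3

Answer: 3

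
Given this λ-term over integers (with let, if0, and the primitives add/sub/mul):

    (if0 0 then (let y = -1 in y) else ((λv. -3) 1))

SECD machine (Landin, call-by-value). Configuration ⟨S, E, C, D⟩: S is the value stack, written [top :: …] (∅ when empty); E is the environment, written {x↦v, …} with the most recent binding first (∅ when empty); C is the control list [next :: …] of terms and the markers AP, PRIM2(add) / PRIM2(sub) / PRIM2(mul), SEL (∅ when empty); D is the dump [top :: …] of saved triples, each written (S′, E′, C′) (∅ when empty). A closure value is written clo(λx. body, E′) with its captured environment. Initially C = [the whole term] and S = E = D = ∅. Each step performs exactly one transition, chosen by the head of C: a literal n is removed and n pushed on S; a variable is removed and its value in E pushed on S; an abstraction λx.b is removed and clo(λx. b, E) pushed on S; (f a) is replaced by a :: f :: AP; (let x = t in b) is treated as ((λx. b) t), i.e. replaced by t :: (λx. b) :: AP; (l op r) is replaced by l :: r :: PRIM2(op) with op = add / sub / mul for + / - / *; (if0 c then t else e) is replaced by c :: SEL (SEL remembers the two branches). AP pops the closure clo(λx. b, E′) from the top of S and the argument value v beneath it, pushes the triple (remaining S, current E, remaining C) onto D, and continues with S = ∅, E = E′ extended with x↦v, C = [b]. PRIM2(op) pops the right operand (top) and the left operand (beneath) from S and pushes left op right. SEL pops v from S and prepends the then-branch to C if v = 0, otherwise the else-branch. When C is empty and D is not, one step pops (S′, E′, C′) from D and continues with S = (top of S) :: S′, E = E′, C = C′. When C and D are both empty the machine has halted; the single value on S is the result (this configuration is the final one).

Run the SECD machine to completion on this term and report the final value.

Answer: -1

Machine steps:
[0] [S=∅ | E=∅ | C=[(if0 0 then (let y = -1 in y) else ((λv. -3) 1))] | D=∅]
[1] [S=∅ | E=∅ | C=[0 :: SEL] | D=∅]
[2] [S=[0] | E=∅ | C=[SEL] | D=∅]
[3] [S=∅ | E=∅ | C=[(let y = -1 in y)] | D=∅]
[4] [S=∅ | E=∅ | C=[-1 :: (λy. y) :: AP] | D=∅]
[5] [S=[-1] | E=∅ | C=[(λy. y) :: AP] | D=∅]
[6] [S=[clo(λy. y, ∅) :: -1] | E=∅ | C=[AP] | D=∅]
[7] [S=∅ | E={y↦-1} | C=[y] | D=[(∅, ∅, ∅)]]
[8] [S=[-1] | E={y↦-1} | C=∅ | D=[(∅, ∅, ∅)]]
[9] [S=[-1] | E=∅ | C=∅ | D=∅]
→ final value -1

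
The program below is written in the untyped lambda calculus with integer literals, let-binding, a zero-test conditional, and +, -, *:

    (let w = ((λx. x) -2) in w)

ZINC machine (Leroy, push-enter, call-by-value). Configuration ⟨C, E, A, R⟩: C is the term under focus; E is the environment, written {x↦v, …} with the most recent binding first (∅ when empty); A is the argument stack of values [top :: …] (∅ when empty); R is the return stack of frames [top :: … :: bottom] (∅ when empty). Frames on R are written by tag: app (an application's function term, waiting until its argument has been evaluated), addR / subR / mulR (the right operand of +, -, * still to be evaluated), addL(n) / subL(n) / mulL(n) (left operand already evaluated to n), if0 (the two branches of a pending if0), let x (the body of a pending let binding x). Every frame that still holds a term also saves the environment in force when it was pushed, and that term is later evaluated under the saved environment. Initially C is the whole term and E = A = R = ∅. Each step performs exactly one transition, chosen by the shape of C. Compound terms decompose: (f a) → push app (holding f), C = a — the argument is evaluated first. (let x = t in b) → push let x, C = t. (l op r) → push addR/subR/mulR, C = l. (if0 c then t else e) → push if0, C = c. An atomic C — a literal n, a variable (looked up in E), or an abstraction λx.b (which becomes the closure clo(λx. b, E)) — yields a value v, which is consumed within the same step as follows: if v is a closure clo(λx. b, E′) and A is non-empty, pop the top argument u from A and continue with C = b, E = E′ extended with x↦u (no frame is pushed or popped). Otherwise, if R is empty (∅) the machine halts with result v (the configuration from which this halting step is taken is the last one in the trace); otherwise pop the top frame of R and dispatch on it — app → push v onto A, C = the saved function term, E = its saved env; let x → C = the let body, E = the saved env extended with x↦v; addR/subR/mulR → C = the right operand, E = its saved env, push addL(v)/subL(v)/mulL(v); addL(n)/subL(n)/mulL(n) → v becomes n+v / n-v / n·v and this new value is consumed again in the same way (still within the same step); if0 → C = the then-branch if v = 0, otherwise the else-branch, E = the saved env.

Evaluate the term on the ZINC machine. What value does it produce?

0. <C=(let w = ((λx. x) -2) in w), E=∅, A=∅, R=∅>
1. <C=((λx. x) -2), E=∅, A=∅, R=[let w]>
2. <C=-2, E=∅, A=∅, R=[app :: let w]>
3. <C=(λx. x), E=∅, A=[-2], R=[let w]>
4. <C=x, E={x↦-2}, A=∅, R=[let w]>
5. <C=w, E={w↦-2}, A=∅, R=∅>
→ final value -2

Answer: -2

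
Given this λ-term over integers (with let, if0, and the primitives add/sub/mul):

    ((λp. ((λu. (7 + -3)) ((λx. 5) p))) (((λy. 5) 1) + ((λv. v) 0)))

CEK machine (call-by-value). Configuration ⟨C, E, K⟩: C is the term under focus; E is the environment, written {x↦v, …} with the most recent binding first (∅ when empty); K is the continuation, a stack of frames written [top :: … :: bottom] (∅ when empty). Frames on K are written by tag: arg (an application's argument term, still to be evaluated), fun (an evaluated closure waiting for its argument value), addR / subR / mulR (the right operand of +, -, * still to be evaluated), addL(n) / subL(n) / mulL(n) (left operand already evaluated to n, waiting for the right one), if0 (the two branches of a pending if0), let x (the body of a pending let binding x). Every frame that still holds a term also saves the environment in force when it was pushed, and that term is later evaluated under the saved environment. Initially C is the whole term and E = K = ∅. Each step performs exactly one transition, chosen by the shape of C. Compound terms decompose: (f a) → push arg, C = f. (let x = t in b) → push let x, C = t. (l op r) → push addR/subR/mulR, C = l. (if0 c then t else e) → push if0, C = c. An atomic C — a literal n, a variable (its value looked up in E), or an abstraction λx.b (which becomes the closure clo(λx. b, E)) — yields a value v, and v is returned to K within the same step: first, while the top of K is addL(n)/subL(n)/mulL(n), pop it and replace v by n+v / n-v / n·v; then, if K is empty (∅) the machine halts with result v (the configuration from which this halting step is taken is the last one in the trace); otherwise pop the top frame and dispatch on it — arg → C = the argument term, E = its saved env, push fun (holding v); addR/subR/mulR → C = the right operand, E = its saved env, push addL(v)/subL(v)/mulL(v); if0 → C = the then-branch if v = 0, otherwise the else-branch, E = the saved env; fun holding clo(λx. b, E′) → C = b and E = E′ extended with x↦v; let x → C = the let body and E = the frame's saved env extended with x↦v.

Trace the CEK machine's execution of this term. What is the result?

t=0: <C=((λp. ((λu. (7 + -3)) ((λx. 5) p))) (((λy. 5) 1) + ((λv. v) 0))), E=∅, K=∅>
t=1: <C=(λp. ((λu. (7 + -3)) ((λx. 5) p))), E=∅, K=[arg]>
t=2: <C=(((λy. 5) 1) + ((λv. v) 0)), E=∅, K=[fun]>
t=3: <C=((λy. 5) 1), E=∅, K=[addR :: fun]>
t=4: <C=(λy. 5), E=∅, K=[arg :: addR :: fun]>
t=5: <C=1, E=∅, K=[fun :: addR :: fun]>
t=6: <C=5, E={y↦1}, K=[addR :: fun]>
t=7: <C=((λv. v) 0), E=∅, K=[addL(5) :: fun]>
t=8: <C=(λv. v), E=∅, K=[arg :: addL(5) :: fun]>
t=9: <C=0, E=∅, K=[fun :: addL(5) :: fun]>
t=10: <C=v, E={v↦0}, K=[addL(5) :: fun]>
t=11: <C=((λu. (7 + -3)) ((λx. 5) p)), E={p↦5}, K=∅>
t=12: <C=(λu. (7 + -3)), E={p↦5}, K=[arg]>
t=13: <C=((λx. 5) p), E={p↦5}, K=[fun]>
t=14: <C=(λx. 5), E={p↦5}, K=[arg :: fun]>
t=15: <C=p, E={p↦5}, K=[fun :: fun]>
t=16: <C=5, E={x↦5, p↦5}, K=[fun]>
t=17: <C=(7 + -3), E={u↦5, p↦5}, K=∅>
t=18: <C=7, E={u↦5, p↦5}, K=[addR]>
t=19: <C=-3, E={u↦5, p↦5}, K=[addL(7)]>
→ final value 4

Answer: 4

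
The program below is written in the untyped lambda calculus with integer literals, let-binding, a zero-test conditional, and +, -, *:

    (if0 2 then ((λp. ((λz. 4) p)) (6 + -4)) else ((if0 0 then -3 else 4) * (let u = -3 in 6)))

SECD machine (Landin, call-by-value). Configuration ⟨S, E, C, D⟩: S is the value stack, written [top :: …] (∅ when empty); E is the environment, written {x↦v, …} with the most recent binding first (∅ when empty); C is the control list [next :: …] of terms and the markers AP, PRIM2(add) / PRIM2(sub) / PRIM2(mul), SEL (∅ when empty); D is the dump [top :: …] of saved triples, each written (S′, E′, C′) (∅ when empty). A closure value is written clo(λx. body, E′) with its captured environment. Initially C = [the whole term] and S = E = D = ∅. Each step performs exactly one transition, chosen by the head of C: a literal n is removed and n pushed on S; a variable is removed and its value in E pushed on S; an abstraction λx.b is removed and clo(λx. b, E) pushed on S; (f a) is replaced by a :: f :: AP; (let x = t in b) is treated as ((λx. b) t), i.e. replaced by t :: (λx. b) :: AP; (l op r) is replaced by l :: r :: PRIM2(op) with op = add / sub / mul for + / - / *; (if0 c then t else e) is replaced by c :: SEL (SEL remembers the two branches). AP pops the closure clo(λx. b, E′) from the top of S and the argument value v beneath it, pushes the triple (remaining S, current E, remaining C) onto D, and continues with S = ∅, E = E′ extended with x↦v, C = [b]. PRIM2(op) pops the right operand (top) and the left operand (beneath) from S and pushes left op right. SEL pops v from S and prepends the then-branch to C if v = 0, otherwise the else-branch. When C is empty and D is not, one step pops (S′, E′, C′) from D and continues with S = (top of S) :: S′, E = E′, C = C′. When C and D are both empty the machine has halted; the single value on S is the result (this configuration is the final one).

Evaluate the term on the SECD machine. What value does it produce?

step 0: ⟨S=∅; E=∅; C=[(if0 2 then ((λp. ((λz. 4) p)) (6 + -4)) else ((if0 0 then -3 else 4) * (let u = -3 in 6)))]; D=∅⟩
step 1: ⟨S=∅; E=∅; C=[2 :: SEL]; D=∅⟩
step 2: ⟨S=[2]; E=∅; C=[SEL]; D=∅⟩
step 3: ⟨S=∅; E=∅; C=[((if0 0 then -3 else 4) * (let u = -3 in 6))]; D=∅⟩
step 4: ⟨S=∅; E=∅; C=[(if0 0 then -3 else 4) :: (let u = -3 in 6) :: PRIM2(mul)]; D=∅⟩
step 5: ⟨S=∅; E=∅; C=[0 :: SEL :: (let u = -3 in 6) :: PRIM2(mul)]; D=∅⟩
step 6: ⟨S=[0]; E=∅; C=[SEL :: (let u = -3 in 6) :: PRIM2(mul)]; D=∅⟩
step 7: ⟨S=∅; E=∅; C=[-3 :: (let u = -3 in 6) :: PRIM2(mul)]; D=∅⟩
step 8: ⟨S=[-3]; E=∅; C=[(let u = -3 in 6) :: PRIM2(mul)]; D=∅⟩
step 9: ⟨S=[-3]; E=∅; C=[-3 :: (λu. 6) :: AP :: PRIM2(mul)]; D=∅⟩
step 10: ⟨S=[-3 :: -3]; E=∅; C=[(λu. 6) :: AP :: PRIM2(mul)]; D=∅⟩
step 11: ⟨S=[clo(λu. 6, ∅) :: -3 :: -3]; E=∅; C=[AP :: PRIM2(mul)]; D=∅⟩
step 12: ⟨S=∅; E={u↦-3}; C=[6]; D=[([-3], ∅, [PRIM2(mul)])]⟩
step 13: ⟨S=[6]; E={u↦-3}; C=∅; D=[([-3], ∅, [PRIM2(mul)])]⟩
step 14: ⟨S=[6 :: -3]; E=∅; C=[PRIM2(mul)]; D=∅⟩
step 15: ⟨S=[-18]; E=∅; C=∅; D=∅⟩
→ final value -18

Answer: -18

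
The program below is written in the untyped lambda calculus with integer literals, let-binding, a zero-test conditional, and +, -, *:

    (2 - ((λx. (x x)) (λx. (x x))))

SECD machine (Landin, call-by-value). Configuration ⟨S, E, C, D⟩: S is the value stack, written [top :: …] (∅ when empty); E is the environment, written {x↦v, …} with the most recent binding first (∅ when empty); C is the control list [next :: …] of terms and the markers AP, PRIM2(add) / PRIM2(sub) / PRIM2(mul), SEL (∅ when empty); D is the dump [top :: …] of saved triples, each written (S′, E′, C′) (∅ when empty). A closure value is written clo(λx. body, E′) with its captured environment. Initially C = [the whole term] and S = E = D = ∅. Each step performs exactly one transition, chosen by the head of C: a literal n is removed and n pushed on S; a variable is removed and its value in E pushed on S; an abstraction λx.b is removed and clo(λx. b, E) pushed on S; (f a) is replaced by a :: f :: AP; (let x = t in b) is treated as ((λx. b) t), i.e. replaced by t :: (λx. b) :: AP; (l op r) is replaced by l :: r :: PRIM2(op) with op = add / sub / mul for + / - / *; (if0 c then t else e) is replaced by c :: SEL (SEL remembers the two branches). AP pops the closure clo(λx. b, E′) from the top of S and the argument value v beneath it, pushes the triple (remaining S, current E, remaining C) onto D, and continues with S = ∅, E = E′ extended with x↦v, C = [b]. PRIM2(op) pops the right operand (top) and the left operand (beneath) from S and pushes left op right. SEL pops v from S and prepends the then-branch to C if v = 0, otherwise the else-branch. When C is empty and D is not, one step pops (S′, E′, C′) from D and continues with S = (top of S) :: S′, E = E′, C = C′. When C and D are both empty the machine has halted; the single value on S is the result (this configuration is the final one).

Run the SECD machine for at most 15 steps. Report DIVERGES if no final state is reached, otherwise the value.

Answer: DIVERGES (no final state within 15 steps)

Machine steps:
[0] <S=∅, E=∅, C=[(2 - ((λx. (x x)) (λx. (x x))))], D=∅>
[1] <S=∅, E=∅, C=[2 :: ((λx. (x x)) (λx. (x x))) :: PRIM2(sub)], D=∅>
[2] <S=[2], E=∅, C=[((λx. (x x)) (λx. (x x))) :: PRIM2(sub)], D=∅>
[3] <S=[2], E=∅, C=[(λx. (x x)) :: (λx. (x x)) :: AP :: PRIM2(sub)], D=∅>
[4] <S=[clo(λx. (x x), ∅) :: 2], E=∅, C=[(λx. (x x)) :: AP :: PRIM2(sub)], D=∅>
[5] <S=[clo(λx. (x x), ∅) :: clo(λx. (x x), ∅) :: 2], E=∅, C=[AP :: PRIM2(sub)], D=∅>
[6] <S=∅, E={x↦clo(λx. (x x), ∅)}, C=[(x x)], D=[([2], ∅, [PRIM2(sub)])]>
[7] <S=∅, E={x↦clo(λx. (x x), ∅)}, C=[x :: x :: AP], D=[([2], ∅, [PRIM2(sub)])]>
[8] <S=[clo(λx. (x x), ∅)], E={x↦clo(λx. (x x), ∅)}, C=[x :: AP], D=[([2], ∅, [PRIM2(sub)])]>
[9] <S=[clo(λx. (x x), ∅) :: clo(λx. (x x), ∅)], E={x↦clo(λx. (x x), ∅)}, C=[AP], D=[([2], ∅, [PRIM2(sub)])]>
[10] <S=∅, E={x↦clo(λx. (x x), ∅)}, C=[(x x)], D=[(∅, {x↦clo(λx. (x x), ∅)}, ∅) :: ([2], ∅, [PRIM2(sub)])]>
[11] <S=∅, E={x↦clo(λx. (x x), ∅)}, C=[x :: x :: AP], D=[(∅, {x↦clo(λx. (x x), ∅)}, ∅) :: ([2], ∅, [PRIM2(sub)])]>
[12] <S=[clo(λx. (x x), ∅)], E={x↦clo(λx. (x x), ∅)}, C=[x :: AP], D=[(∅, {x↦clo(λx. (x x), ∅)}, ∅) :: ([2], ∅, [PRIM2(sub)])]>
[13] <S=[clo(λx. (x x), ∅) :: clo(λx. (x x), ∅)], E={x↦clo(λx. (x x), ∅)}, C=[AP], D=[(∅, {x↦clo(λx. (x x), ∅)}, ∅) :: ([2], ∅, [PRIM2(sub)])]>
[14] <S=∅, E={x↦clo(λx. (x x), ∅)}, C=[(x x)], D=[(∅, {x↦clo(λx. (x x), ∅)}, ∅) :: (∅, {x↦clo(λx. (x x), ∅)}, ∅) :: ([2], ∅, [PRIM2(sub)])]>
[15] <S=∅, E={x↦clo(λx. (x x), ∅)}, C=[x :: x :: AP], D=[(∅, {x↦clo(λx. (x x), ∅)}, ∅) :: (∅, {x↦clo(λx. (x x), ∅)}, ∅) :: ([2], ∅, [PRIM2(sub)])]>
→ 15 transitions taken and the configuration is still not final: no result within 15 steps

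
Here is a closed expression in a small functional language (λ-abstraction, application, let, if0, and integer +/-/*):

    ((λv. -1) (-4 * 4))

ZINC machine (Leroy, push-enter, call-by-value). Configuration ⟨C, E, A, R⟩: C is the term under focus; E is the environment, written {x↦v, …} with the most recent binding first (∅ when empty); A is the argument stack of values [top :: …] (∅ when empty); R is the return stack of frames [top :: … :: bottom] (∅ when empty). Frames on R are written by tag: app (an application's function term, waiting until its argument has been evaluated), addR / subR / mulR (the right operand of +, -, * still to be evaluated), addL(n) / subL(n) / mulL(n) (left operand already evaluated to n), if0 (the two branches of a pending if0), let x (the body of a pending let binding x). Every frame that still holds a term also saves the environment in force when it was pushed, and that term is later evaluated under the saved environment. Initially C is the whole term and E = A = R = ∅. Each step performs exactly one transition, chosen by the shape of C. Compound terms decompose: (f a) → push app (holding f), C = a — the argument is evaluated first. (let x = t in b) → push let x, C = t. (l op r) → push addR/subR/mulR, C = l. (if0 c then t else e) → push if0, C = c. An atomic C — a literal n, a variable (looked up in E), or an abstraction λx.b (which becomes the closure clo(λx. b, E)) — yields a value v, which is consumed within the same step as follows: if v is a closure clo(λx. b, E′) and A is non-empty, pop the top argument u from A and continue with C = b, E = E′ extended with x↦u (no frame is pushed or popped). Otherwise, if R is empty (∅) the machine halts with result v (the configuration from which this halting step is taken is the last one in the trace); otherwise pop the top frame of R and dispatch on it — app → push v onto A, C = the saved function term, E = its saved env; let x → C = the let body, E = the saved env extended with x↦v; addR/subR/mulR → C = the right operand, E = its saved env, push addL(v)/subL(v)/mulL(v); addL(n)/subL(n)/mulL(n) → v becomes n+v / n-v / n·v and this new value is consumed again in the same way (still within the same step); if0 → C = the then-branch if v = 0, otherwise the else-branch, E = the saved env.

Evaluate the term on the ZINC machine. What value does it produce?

Answer: -1

Machine steps:
step 0: [C=((λv. -1) (-4 * 4)) | E=∅ | A=∅ | R=∅]
step 1: [C=(-4 * 4) | E=∅ | A=∅ | R=[app]]
step 2: [C=-4 | E=∅ | A=∅ | R=[mulR :: app]]
step 3: [C=4 | E=∅ | A=∅ | R=[mulL(-4) :: app]]
step 4: [C=(λv. -1) | E=∅ | A=[-16] | R=∅]
step 5: [C=-1 | E={v↦-16} | A=∅ | R=∅]
→ final value -1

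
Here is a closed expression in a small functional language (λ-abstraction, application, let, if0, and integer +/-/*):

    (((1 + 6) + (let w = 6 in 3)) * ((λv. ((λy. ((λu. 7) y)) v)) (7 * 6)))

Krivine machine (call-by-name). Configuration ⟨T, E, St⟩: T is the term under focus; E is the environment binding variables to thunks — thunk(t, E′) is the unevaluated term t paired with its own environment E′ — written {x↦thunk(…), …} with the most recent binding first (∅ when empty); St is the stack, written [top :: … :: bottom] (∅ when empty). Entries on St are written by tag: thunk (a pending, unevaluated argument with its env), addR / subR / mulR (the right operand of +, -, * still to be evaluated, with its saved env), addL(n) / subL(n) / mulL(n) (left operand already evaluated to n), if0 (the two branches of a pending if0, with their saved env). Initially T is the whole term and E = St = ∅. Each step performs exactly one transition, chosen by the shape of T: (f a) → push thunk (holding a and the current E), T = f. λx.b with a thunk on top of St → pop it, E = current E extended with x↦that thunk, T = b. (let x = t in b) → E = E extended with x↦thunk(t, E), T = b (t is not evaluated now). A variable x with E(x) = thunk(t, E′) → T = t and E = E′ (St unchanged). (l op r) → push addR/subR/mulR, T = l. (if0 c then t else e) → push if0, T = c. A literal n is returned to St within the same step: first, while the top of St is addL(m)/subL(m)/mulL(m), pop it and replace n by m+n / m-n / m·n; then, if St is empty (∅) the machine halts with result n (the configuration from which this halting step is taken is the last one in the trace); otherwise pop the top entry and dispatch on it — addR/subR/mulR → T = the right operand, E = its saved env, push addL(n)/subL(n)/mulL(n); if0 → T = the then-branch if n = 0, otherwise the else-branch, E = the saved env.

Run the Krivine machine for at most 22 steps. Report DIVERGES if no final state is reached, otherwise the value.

Answer: 70

Derivation:
step 0: <T=(((1 + 6) + (let w = 6 in 3)) * ((λv. ((λy. ((λu. 7) y)) v)) (7 * 6))), E=∅, St=∅>
step 1: <T=((1 + 6) + (let w = 6 in 3)), E=∅, St=[mulR]>
step 2: <T=(1 + 6), E=∅, St=[addR :: mulR]>
step 3: <T=1, E=∅, St=[addR :: addR :: mulR]>
step 4: <T=6, E=∅, St=[addL(1) :: addR :: mulR]>
step 5: <T=(let w = 6 in 3), E=∅, St=[addL(7) :: mulR]>
step 6: <T=3, E={w↦thunk(6, ∅)}, St=[addL(7) :: mulR]>
step 7: <T=((λv. ((λy. ((λu. 7) y)) v)) (7 * 6)), E=∅, St=[mulL(10)]>
step 8: <T=(λv. ((λy. ((λu. 7) y)) v)), E=∅, St=[thunk :: mulL(10)]>
step 9: <T=((λy. ((λu. 7) y)) v), E={v↦thunk((7 * 6), ∅)}, St=[mulL(10)]>
step 10: <T=(λy. ((λu. 7) y)), E={v↦thunk((7 * 6), ∅)}, St=[thunk :: mulL(10)]>
step 11: <T=((λu. 7) y), E={y↦thunk(v, {v↦thunk((7 * 6), ∅)}), v↦thunk((7 * 6), ∅)}, St=[mulL(10)]>
step 12: <T=(λu. 7), E={y↦thunk(v, {v↦thunk((7 * 6), ∅)}), v↦thunk((7 * 6), ∅)}, St=[thunk :: mulL(10)]>
step 13: <T=7, E={u↦thunk(y, {y↦thunk(v, {v↦thunk((7 * 6), ∅)}), v↦thunk((7 * 6), ∅)}), y↦thunk(v, {v↦thunk((7 * 6), ∅)}), v↦thunk((7 * 6), ∅)}, St=[mulL(10)]>
→ final value 70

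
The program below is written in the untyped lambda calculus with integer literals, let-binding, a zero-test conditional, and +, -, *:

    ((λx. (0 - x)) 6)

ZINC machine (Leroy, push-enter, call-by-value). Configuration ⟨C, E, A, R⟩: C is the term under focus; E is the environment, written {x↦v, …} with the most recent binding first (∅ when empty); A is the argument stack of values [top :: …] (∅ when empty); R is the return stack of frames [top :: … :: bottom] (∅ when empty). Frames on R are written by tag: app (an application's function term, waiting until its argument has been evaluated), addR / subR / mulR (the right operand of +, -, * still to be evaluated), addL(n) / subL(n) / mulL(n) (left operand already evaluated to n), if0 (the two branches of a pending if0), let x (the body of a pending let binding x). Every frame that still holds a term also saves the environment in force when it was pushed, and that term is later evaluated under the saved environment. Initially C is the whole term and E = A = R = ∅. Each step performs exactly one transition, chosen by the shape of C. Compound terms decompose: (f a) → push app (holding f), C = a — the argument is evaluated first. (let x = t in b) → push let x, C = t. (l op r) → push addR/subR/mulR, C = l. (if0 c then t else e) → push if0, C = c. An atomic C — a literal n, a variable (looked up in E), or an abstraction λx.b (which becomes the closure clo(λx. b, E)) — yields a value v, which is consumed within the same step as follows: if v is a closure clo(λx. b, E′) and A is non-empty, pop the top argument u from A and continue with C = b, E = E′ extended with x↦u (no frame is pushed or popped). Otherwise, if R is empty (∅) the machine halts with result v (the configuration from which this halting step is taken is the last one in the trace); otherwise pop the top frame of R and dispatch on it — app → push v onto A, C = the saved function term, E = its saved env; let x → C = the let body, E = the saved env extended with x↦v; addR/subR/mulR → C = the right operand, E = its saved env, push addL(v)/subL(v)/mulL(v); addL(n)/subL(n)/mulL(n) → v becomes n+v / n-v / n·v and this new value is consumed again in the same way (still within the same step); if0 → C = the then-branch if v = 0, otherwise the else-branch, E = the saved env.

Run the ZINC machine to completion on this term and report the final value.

Answer: -6

Machine steps:
step 0: [C=((λx. (0 - x)) 6) | E=∅ | A=∅ | R=∅]
step 1: [C=6 | E=∅ | A=∅ | R=[app]]
step 2: [C=(λx. (0 - x)) | E=∅ | A=[6] | R=∅]
step 3: [C=(0 - x) | E={x↦6} | A=∅ | R=∅]
step 4: [C=0 | E={x↦6} | A=∅ | R=[subR]]
step 5: [C=x | E={x↦6} | A=∅ | R=[subL(0)]]
→ final value -6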